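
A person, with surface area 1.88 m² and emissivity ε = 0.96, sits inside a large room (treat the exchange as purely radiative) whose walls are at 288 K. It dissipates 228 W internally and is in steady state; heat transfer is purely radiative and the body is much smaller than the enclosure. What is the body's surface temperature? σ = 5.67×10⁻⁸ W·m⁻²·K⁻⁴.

For a small grey body in a large enclosure, net radiated power = εσA(T⁴ − T_w⁴).
Steady state: P = εσA(T⁴ − T_w⁴) with A = 1.88 m².
T⁴ = P/(εσA) + T_w⁴ = 228/(0.96·5.67×10⁻⁸·1.880) + (288)⁴
    = 2.228×10⁹ + 6.880×10⁹ = 9.108×10⁹ K⁴.

T ≈ 309 K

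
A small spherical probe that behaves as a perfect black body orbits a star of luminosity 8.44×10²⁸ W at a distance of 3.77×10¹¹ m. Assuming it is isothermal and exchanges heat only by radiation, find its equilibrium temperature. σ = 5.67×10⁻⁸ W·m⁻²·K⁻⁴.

T ≈ 676 K

First find the stellar flux at distance d: S = L/(4πd²) = 8.44×10²⁸/(4π·(3.77×10¹¹)²) = 47260 W/m².
For an isothermal sphere, absorbed (1−a)S·πr² = emitted σ·4πr²·T⁴, so T⁴ = (1−a)S/(4σ).
T⁴ = 1.00·47260/(4·5.67×10⁻⁸) = 2.084×10¹¹ K⁴.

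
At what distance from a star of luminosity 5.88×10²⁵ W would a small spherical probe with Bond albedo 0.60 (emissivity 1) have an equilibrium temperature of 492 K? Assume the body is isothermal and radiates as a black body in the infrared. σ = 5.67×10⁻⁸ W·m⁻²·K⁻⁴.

d ≈ 1.19×10¹⁰ m

For an isothermal black-emitting sphere, (1−a)S·πr² = σ·4πr²·T⁴ ⇒ S = 4σT⁴/(1−a).
S = 4·5.67×10⁻⁸·(492)⁴/0.400 = 33220 W/m².
Flux falls as S = L/(4πd²), so d = √(L/(4πS)) = √(5.88×10²⁵/(4π·33220)).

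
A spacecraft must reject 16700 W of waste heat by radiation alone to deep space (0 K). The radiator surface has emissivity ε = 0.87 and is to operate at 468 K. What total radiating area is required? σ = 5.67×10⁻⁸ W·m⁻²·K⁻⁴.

A ≈ 7.06 m²

P = εσA T⁴ ⇒ A = P/(εσT⁴).
T⁴ = 4.797×10¹⁰ K⁴.
A = 16700/(0.87 × 5.67×10⁻⁸ × 4.797×10¹⁰).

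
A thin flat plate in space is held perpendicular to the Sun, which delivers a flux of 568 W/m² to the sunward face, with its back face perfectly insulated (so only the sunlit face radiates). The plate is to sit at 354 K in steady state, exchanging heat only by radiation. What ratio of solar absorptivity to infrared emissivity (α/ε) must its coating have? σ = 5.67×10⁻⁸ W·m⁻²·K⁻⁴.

α/ε ≈ 1.57

Balance: αS·A = εσ·1A·T⁴ ⇒ α/ε = σT⁴/S.
α/ε = 5.67×10⁻⁸·(354)⁴/568 = 5.67×10⁻⁸·1.570×10¹⁰/568.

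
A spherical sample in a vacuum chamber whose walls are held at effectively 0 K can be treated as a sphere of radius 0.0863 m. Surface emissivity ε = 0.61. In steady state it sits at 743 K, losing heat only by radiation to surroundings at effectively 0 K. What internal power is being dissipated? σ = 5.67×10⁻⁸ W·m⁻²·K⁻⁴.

P ≈ 987 W

Steady state: P = εσA T⁴.
A = 4πr² = 0.09359 m²; T⁴ = (743)⁴ = 3.048×10¹¹ K⁴.
P = 0.61 × 5.67×10⁻⁸ × 0.09359 × 3.048×10¹¹.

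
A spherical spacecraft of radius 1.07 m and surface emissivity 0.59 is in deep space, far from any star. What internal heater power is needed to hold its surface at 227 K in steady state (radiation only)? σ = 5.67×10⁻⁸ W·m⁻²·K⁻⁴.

P ≈ 1280 W

P = εσ·4πr²·T⁴.
4πr² = 14.39 m²; T⁴ = 2.655×10⁹ K⁴.
P = 0.59·5.67×10⁻⁸·14.39·2.655×10⁹.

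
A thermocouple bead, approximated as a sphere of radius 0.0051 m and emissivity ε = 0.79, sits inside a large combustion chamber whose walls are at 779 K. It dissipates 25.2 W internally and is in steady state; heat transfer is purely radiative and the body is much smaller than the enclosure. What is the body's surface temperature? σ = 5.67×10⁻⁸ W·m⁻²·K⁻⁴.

T ≈ 1200 K

For a small grey body in a large enclosure, net radiated power = εσA(T⁴ − T_w⁴).
Steady state: P = εσA(T⁴ − T_w⁴) with A = 4πr² = 3.269×10⁻⁴ m².
T⁴ = P/(εσA) + T_w⁴ = 25.2/(0.79·5.67×10⁻⁸·3.269×10⁻⁴) + (779)⁴
    = 1.721×10¹² + 3.683×10¹¹ = 2.089×10¹² K⁴.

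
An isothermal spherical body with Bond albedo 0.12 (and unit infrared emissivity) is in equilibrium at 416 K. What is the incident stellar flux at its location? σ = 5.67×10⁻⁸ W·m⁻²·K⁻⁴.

S ≈ 7720 W/m²

(1−a)S·πr² = σ·4πr²·T⁴ ⇒ S = 4σT⁴/(1−a).
S = 4·5.67×10⁻⁸·2.995×10¹⁰/0.880.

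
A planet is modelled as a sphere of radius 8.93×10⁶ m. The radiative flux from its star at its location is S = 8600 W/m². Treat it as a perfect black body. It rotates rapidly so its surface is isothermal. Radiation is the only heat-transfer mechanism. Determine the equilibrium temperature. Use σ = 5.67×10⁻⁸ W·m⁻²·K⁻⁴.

At equilibrium, absorbed power = emitted power.
Absorbing cross-section = πr² = 2.505×10¹⁴ m²; emitting surface = 4πr² = 1.002×10¹⁵ m² (ratio 4).
S·A_cross = εσ·A_surf·T⁴  ⇒  T⁴ = S/(4σ).
T⁴ = 1.00·8600/(4·5.67×10⁻⁸) = 3.792×10¹⁰ K⁴.
T = (3.792×10¹⁰)^(1/4).

T ≈ 441 K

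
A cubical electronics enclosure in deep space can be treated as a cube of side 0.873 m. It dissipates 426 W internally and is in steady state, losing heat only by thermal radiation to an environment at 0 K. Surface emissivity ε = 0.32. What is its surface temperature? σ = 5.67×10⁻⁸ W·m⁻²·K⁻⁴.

Steady state: internal power = radiated power, P = εσA T⁴.
Radiating area A = 6L² = 4.573 m².
T⁴ = P/(εσA) = 426/(0.32·5.67×10⁻⁸·4.573) = 5.134×10⁹ K⁴.
T = (5.134×10⁹)^(1/4).

T ≈ 268 K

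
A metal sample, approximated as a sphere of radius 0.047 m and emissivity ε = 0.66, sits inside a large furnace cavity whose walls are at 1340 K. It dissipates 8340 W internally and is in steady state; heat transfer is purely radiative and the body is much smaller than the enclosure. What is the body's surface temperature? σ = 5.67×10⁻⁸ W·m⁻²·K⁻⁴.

T ≈ 1830 K

For a small grey body in a large enclosure, net radiated power = εσA(T⁴ − T_w⁴).
Steady state: P = εσA(T⁴ − T_w⁴) with A = 4πr² = 0.02776 m².
T⁴ = P/(εσA) + T_w⁴ = 8340/(0.66·5.67×10⁻⁸·0.02776) + (1340)⁴
    = 8.028×10¹² + 3.224×10¹² = 1.125×10¹³ K⁴.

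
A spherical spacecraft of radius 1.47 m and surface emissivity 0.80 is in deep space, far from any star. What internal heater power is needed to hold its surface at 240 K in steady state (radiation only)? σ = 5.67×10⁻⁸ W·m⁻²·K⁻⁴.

P ≈ 4090 W

P = εσ·4πr²·T⁴.
4πr² = 27.15 m²; T⁴ = 3.318×10⁹ K⁴.
P = 0.80·5.67×10⁻⁸·27.15·3.318×10⁹.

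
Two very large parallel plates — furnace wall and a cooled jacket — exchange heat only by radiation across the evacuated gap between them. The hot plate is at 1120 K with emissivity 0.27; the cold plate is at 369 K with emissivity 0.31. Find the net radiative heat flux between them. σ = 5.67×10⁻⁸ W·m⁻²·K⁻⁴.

For two infinite grey parallel plates, q = σ(T₁⁴ − T₂⁴)/(1/ε₁ + 1/ε₂ − 1).
T₁⁴ − T₂⁴ = 1.574×10¹² − 1.854×10¹⁰ = 1.555×10¹² K⁴.
1/ε₁ + 1/ε₂ − 1 = 3.704 + 3.226 − 1 = 5.930.
q = 5.67×10⁻⁸ × 1.555×10¹² / 5.930.

q ≈ 14900 W/m²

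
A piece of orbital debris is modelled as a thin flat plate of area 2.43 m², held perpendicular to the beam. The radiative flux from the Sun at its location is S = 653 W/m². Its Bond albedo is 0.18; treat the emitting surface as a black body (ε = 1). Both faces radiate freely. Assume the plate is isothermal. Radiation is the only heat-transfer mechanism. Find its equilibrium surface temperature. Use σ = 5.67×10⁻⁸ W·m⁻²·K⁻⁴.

T ≈ 262 K

At equilibrium, absorbed power = emitted power.
Absorbing cross-section = A = 2.430 m²; emitting surface = 2A = 4.860 m² (ratio 2).
(1−a)S·A_cross = εσ·A_surf·T⁴  ⇒  T⁴ = (1−a)S/(2σ).
T⁴ = 0.820·653/(2·5.67×10⁻⁸) = 4.722×10⁹ K⁴.
T = (4.722×10⁹)^(1/4).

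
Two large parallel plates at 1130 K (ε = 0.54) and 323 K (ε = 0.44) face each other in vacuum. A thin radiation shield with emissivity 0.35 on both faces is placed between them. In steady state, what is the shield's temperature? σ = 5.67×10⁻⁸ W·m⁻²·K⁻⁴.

T_s ≈ 964 K

In steady state the net flux on the hot side equals that on the cold side.
σ(T₁⁴−T_s⁴)/D₁ = σ(T_s⁴−T₂⁴)/D₂, with D₁ = 1/ε₁+1/ε_s−1 = 3.709, D₂ = 1/ε_s+1/ε₂−1 = 4.130.
Solve for T_s⁴: T_s⁴ = (D₂·T₁⁴ + D₁·T₂⁴)/(D₁+D₂) = 8.642×10¹¹ K⁴.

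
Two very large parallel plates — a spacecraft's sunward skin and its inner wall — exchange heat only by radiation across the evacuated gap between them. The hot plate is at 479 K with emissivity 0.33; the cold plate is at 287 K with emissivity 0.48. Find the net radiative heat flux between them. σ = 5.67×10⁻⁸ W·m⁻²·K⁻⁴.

For two infinite grey parallel plates, q = σ(T₁⁴ − T₂⁴)/(1/ε₁ + 1/ε₂ − 1).
T₁⁴ − T₂⁴ = 5.264×10¹⁰ − 6.785×10⁹ = 4.586×10¹⁰ K⁴.
1/ε₁ + 1/ε₂ − 1 = 3.030 + 2.083 − 1 = 4.114.
q = 5.67×10⁻⁸ × 4.586×10¹⁰ / 4.114.

q ≈ 632 W/m²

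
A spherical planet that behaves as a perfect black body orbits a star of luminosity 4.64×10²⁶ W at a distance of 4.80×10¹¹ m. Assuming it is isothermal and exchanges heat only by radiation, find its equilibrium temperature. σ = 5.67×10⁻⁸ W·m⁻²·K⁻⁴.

First find the stellar flux at distance d: S = L/(4πd²) = 4.64×10²⁶/(4π·(4.80×10¹¹)²) = 160.3 W/m².
For an isothermal sphere, absorbed (1−a)S·πr² = emitted σ·4πr²·T⁴, so T⁴ = (1−a)S/(4σ).
T⁴ = 1.00·160.3/(4·5.67×10⁻⁸) = 7.066×10⁸ K⁴.

T ≈ 163 K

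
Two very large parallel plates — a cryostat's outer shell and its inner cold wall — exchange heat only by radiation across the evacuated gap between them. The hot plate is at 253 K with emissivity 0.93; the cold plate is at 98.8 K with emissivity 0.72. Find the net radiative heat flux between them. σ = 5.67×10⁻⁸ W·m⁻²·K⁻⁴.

q ≈ 155 W/m²

For two infinite grey parallel plates, q = σ(T₁⁴ − T₂⁴)/(1/ε₁ + 1/ε₂ − 1).
T₁⁴ − T₂⁴ = 4.097×10⁹ − 9.529×10⁷ = 4.002×10⁹ K⁴.
1/ε₁ + 1/ε₂ − 1 = 1.075 + 1.389 − 1 = 1.464.
q = 5.67×10⁻⁸ × 4.002×10⁹ / 1.464.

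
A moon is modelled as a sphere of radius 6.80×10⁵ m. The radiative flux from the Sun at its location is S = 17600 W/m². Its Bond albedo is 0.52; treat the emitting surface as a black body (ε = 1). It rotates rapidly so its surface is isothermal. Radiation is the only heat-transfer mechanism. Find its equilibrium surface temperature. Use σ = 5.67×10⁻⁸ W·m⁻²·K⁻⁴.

At equilibrium, absorbed power = emitted power.
Absorbing cross-section = πr² = 1.453×10¹² m²; emitting surface = 4πr² = 5.811×10¹² m² (ratio 4).
(1−a)S·A_cross = εσ·A_surf·T⁴  ⇒  T⁴ = (1−a)S/(4σ).
T⁴ = 0.480·17600/(4·5.67×10⁻⁸) = 3.725×10¹⁰ K⁴.
T = (3.725×10¹⁰)^(1/4).

T ≈ 439 K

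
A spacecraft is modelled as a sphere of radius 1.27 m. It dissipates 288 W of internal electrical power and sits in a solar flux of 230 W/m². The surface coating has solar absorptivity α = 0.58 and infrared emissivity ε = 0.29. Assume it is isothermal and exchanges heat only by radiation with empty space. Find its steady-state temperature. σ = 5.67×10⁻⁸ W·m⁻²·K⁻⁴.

T ≈ 232 K

At steady state, absorbed solar power + internal power = radiated power.
Absorbed: α·S·A_cross = 0.58·230·5.067 = 675.9 W (cross-section πr²).
Total input = 675.9 + 288 = 963.9 W.
Radiated: εσ·A_surf·T⁴ with A_surf = 4πr² = 20.27 m².
T⁴ = 963.9/(0.29·5.67×10⁻⁸·20.27) = 2.892×10⁹ K⁴.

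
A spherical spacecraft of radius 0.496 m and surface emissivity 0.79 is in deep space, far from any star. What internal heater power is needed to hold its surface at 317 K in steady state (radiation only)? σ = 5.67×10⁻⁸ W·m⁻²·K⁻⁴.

P = εσ·4πr²·T⁴.
4πr² = 3.092 m²; T⁴ = 1.010×10¹⁰ K⁴.
P = 0.79·5.67×10⁻⁸·3.092·1.010×10¹⁰.

P ≈ 1400 W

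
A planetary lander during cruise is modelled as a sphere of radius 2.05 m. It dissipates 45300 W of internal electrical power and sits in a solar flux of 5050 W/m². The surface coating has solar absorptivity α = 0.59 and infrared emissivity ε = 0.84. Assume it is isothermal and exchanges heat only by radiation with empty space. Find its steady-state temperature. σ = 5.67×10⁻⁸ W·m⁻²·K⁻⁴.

T ≈ 428 K

At steady state, absorbed solar power + internal power = radiated power.
Absorbed: α·S·A_cross = 0.59·5050·13.20 = 39340 W (cross-section πr²).
Total input = 39340 + 45300 = 84640 W.
Radiated: εσ·A_surf·T⁴ with A_surf = 4πr² = 52.81 m².
T⁴ = 84640/(0.84·5.67×10⁻⁸·52.81) = 3.365×10¹⁰ K⁴.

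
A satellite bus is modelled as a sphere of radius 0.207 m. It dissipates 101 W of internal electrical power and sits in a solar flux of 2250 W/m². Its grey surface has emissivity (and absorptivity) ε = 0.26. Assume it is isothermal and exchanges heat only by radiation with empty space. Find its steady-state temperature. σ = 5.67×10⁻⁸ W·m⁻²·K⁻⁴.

T ≈ 388 K

At steady state, absorbed solar power + internal power = radiated power.
Absorbed: α·S·A_cross = 0.26·2250·0.1346 = 78.75 W (cross-section πr²).
Total input = 78.75 + 101 = 179.7 W.
Radiated: εσ·A_surf·T⁴ with A_surf = 4πr² = 0.5385 m².
T⁴ = 179.7/(0.26·5.67×10⁻⁸·0.5385) = 2.264×10¹⁰ K⁴.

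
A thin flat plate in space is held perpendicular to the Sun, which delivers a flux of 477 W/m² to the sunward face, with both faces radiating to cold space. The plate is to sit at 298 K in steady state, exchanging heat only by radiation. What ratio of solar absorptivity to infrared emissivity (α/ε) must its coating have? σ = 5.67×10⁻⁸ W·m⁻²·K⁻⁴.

α/ε ≈ 1.87

Balance: αS·A = εσ·2A·T⁴ ⇒ α/ε = 2σT⁴/S.
α/ε = 2·5.67×10⁻⁸·(298)⁴/477 = 2·5.67×10⁻⁸·7.886×10⁹/477.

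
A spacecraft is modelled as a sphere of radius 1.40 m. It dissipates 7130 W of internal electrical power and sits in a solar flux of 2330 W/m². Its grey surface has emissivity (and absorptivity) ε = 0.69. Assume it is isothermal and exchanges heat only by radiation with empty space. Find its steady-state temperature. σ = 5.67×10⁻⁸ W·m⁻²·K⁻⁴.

T ≈ 365 K

At steady state, absorbed solar power + internal power = radiated power.
Absorbed: α·S·A_cross = 0.69·2330·6.158 = 9899 W (cross-section πr²).
Total input = 9899 + 7130 = 17030 W.
Radiated: εσ·A_surf·T⁴ with A_surf = 4πr² = 24.63 m².
T⁴ = 17030/(0.69·5.67×10⁻⁸·24.63) = 1.767×10¹⁰ K⁴.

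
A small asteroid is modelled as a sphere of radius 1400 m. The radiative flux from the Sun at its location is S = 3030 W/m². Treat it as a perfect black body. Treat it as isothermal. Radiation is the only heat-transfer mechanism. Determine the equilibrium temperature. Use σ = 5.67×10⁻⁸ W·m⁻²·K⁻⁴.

At equilibrium, absorbed power = emitted power.
Absorbing cross-section = πr² = 6.158×10⁶ m²; emitting surface = 4πr² = 2.463×10⁷ m² (ratio 4).
S·A_cross = εσ·A_surf·T⁴  ⇒  T⁴ = S/(4σ).
T⁴ = 1.00·3030/(4·5.67×10⁻⁸) = 1.336×10¹⁰ K⁴.
T = (1.336×10¹⁰)^(1/4).

T ≈ 340 K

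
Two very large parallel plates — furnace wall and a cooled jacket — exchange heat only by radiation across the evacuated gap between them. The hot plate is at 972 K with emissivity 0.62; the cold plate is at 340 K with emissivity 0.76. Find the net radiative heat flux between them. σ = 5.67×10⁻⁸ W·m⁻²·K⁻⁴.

q ≈ 25800 W/m²

For two infinite grey parallel plates, q = σ(T₁⁴ − T₂⁴)/(1/ε₁ + 1/ε₂ − 1).
T₁⁴ − T₂⁴ = 8.926×10¹¹ − 1.336×10¹⁰ = 8.793×10¹¹ K⁴.
1/ε₁ + 1/ε₂ − 1 = 1.613 + 1.316 − 1 = 1.929.
q = 5.67×10⁻⁸ × 8.793×10¹¹ / 1.929.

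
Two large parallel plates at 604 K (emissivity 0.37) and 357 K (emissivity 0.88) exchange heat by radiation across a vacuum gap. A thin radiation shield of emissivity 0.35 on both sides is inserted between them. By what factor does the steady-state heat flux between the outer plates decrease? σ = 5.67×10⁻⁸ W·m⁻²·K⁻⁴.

factor ≈ 2.66

Without shield: q₀ = σΔ(T⁴)/(1/ε₁+1/ε₂−1) with denominator 2.839.
With shield the two gaps are in series; the resistances add: (1/ε₁+1/ε_s−1)+(1/ε_s+1/ε₂−1) = 4.560+2.994 = 7.553.
Heat-flux ratio q₀/q = 7.553/2.839.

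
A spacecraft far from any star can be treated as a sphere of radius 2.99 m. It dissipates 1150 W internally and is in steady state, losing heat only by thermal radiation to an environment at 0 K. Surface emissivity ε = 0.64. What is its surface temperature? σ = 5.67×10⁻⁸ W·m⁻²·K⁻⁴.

Steady state: internal power = radiated power, P = εσA T⁴.
Radiating area A = 4πr² = 112.3 m².
T⁴ = P/(εσA) = 1150/(0.64·5.67×10⁻⁸·112.3) = 2.821×10⁸ K⁴.
T = (2.821×10⁸)^(1/4).

T ≈ 130 K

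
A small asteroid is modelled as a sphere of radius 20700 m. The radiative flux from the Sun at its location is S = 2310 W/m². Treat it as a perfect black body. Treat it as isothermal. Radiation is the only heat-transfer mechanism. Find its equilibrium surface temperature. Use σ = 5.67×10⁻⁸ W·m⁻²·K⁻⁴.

T ≈ 318 K

At equilibrium, absorbed power = emitted power.
Absorbing cross-section = πr² = 1.346×10⁹ m²; emitting surface = 4πr² = 5.385×10⁹ m² (ratio 4).
S·A_cross = εσ·A_surf·T⁴  ⇒  T⁴ = S/(4σ).
T⁴ = 1.00·2310/(4·5.67×10⁻⁸) = 1.019×10¹⁰ K⁴.
T = (1.019×10¹⁰)^(1/4).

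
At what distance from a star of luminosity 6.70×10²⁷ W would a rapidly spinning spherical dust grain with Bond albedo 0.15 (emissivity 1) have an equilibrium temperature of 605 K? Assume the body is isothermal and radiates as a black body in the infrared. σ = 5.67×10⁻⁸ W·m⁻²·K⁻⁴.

For an isothermal black-emitting sphere, (1−a)S·πr² = σ·4πr²·T⁴ ⇒ S = 4σT⁴/(1−a).
S = 4·5.67×10⁻⁸·(605)⁴/0.850 = 35750 W/m².
Flux falls as S = L/(4πd²), so d = √(L/(4πS)) = √(6.70×10²⁷/(4π·35750)).

d ≈ 1.22×10¹¹ m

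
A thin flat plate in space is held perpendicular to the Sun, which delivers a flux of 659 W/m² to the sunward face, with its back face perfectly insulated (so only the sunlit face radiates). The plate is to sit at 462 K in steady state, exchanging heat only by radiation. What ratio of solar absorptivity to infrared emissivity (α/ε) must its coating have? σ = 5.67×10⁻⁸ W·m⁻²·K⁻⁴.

Balance: αS·A = εσ·1A·T⁴ ⇒ α/ε = σT⁴/S.
α/ε = 5.67×10⁻⁸·(462)⁴/659 = 5.67×10⁻⁸·4.556×10¹⁰/659.

α/ε ≈ 3.92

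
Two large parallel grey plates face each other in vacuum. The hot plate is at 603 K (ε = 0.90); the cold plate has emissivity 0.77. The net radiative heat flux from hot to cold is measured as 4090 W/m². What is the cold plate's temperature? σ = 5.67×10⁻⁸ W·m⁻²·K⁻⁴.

T₂ ≈ 418 K

q = σ(T₁⁴ − T₂⁴)/(1/ε₁ + 1/ε₂ − 1); denominator = 1.410.
T₂⁴ = T₁⁴ − q·(1/ε₁+1/ε₂−1)/σ = 1.322×10¹¹ − 4090·1.410/5.67×10⁻⁸
    = 3.052×10¹⁰ K⁴.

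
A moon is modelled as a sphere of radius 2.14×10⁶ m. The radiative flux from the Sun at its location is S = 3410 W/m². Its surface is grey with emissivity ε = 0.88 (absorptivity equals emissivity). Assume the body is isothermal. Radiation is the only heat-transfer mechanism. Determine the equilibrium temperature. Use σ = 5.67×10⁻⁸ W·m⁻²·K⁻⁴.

T ≈ 350 K

At equilibrium, absorbed power = emitted power.
Absorbing cross-section = πr² = 1.439×10¹³ m²; emitting surface = 4πr² = 5.755×10¹³ m² (ratio 4).
εS·A_cross = εσ·A_surf·T⁴  ⇒  T⁴ = S/(4σ)   (ε cancels).
T⁴ = 3410/(4·5.67×10⁻⁸) = 1.504×10¹⁰ K⁴.
T = (1.504×10¹⁰)^(1/4).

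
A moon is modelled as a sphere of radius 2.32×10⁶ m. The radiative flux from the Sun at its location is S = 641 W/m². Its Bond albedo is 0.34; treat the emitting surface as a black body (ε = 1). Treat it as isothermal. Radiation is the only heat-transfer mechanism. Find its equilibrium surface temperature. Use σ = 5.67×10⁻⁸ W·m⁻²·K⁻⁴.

T ≈ 208 K

At equilibrium, absorbed power = emitted power.
Absorbing cross-section = πr² = 1.691×10¹³ m²; emitting surface = 4πr² = 6.764×10¹³ m² (ratio 4).
(1−a)S·A_cross = εσ·A_surf·T⁴  ⇒  T⁴ = (1−a)S/(4σ).
T⁴ = 0.660·641/(4·5.67×10⁻⁸) = 1.865×10⁹ K⁴.
T = (1.865×10⁹)^(1/4).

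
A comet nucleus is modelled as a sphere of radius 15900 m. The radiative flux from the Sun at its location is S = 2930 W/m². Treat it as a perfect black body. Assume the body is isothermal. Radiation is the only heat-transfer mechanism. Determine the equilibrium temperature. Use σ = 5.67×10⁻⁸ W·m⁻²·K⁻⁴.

At equilibrium, absorbed power = emitted power.
Absorbing cross-section = πr² = 7.942×10⁸ m²; emitting surface = 4πr² = 3.177×10⁹ m² (ratio 4).
S·A_cross = εσ·A_surf·T⁴  ⇒  T⁴ = S/(4σ).
T⁴ = 1.00·2930/(4·5.67×10⁻⁸) = 1.292×10¹⁰ K⁴.
T = (1.292×10¹⁰)^(1/4).

T ≈ 337 K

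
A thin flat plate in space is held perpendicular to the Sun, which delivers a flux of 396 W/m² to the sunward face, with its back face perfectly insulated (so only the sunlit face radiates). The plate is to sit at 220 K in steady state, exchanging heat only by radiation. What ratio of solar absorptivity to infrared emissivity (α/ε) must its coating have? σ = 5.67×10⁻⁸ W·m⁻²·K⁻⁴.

Balance: αS·A = εσ·1A·T⁴ ⇒ α/ε = σT⁴/S.
α/ε = 5.67×10⁻⁸·(220)⁴/396 = 5.67×10⁻⁸·2.343×10⁹/396.

α/ε ≈ 0.335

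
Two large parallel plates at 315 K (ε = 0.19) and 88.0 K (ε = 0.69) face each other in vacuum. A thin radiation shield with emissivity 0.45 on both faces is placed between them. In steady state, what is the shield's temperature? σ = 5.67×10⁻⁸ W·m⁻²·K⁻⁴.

T_s ≈ 232 K

In steady state the net flux on the hot side equals that on the cold side.
σ(T₁⁴−T_s⁴)/D₁ = σ(T_s⁴−T₂⁴)/D₂, with D₁ = 1/ε₁+1/ε_s−1 = 6.485, D₂ = 1/ε_s+1/ε₂−1 = 2.671.
Solve for T_s⁴: T_s⁴ = (D₂·T₁⁴ + D₁·T₂⁴)/(D₁+D₂) = 2.915×10⁹ K⁴.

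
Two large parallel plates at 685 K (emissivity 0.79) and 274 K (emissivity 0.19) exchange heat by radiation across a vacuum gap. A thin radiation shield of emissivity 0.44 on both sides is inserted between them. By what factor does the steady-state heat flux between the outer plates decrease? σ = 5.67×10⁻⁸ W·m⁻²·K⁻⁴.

factor ≈ 1.64

Without shield: q₀ = σΔ(T⁴)/(1/ε₁+1/ε₂−1) with denominator 5.529.
With shield the two gaps are in series; the resistances add: (1/ε₁+1/ε_s−1)+(1/ε_s+1/ε₂−1) = 2.539+6.536 = 9.074.
Heat-flux ratio q₀/q = 9.074/5.529.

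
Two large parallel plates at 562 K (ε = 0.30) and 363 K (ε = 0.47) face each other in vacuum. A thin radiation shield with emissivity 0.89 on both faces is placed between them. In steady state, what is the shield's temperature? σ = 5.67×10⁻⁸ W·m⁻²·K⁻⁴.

T_s ≈ 473 K

In steady state the net flux on the hot side equals that on the cold side.
σ(T₁⁴−T_s⁴)/D₁ = σ(T_s⁴−T₂⁴)/D₂, with D₁ = 1/ε₁+1/ε_s−1 = 3.457, D₂ = 1/ε_s+1/ε₂−1 = 2.251.
Solve for T_s⁴: T_s⁴ = (D₂·T₁⁴ + D₁·T₂⁴)/(D₁+D₂) = 4.986×10¹⁰ K⁴.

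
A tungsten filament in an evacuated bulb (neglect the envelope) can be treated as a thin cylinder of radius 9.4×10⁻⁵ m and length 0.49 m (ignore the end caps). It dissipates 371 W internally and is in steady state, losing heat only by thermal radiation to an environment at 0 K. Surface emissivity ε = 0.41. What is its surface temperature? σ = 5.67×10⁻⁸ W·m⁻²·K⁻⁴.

T ≈ 2730 K

Steady state: internal power = radiated power, P = εσA T⁴.
Radiating area A = 2πrL = 2.894×10⁻⁴ m².
T⁴ = P/(εσA) = 371/(0.41·5.67×10⁻⁸·2.894×10⁻⁴) = 5.514×10¹³ K⁴.
T = (5.514×10¹³)^(1/4).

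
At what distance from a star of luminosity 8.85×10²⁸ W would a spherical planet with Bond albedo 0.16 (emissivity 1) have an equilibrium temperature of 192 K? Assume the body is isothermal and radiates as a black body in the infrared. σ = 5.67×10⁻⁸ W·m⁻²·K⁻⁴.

d ≈ 4.38×10¹² m

For an isothermal black-emitting sphere, (1−a)S·πr² = σ·4πr²·T⁴ ⇒ S = 4σT⁴/(1−a).
S = 4·5.67×10⁻⁸·(192)⁴/0.840 = 366.9 W/m².
Flux falls as S = L/(4πd²), so d = √(L/(4πS)) = √(8.85×10²⁸/(4π·366.9)).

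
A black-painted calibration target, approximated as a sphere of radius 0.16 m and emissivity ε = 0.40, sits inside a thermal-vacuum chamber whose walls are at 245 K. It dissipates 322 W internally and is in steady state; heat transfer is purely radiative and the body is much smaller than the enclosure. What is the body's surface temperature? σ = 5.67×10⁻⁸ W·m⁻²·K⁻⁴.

T ≈ 467 K

For a small grey body in a large enclosure, net radiated power = εσA(T⁴ − T_w⁴).
Steady state: P = εσA(T⁴ − T_w⁴) with A = 4πr² = 0.3217 m².
T⁴ = P/(εσA) + T_w⁴ = 322/(0.40·5.67×10⁻⁸·0.3217) + (245)⁴
    = 4.413×10¹⁰ + 3.603×10⁹ = 4.774×10¹⁰ K⁴.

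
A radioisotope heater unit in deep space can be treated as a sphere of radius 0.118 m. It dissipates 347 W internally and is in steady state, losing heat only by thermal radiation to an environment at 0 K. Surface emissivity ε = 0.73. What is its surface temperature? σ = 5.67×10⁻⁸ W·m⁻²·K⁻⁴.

T ≈ 468 K

Steady state: internal power = radiated power, P = εσA T⁴.
Radiating area A = 4πr² = 0.1750 m².
T⁴ = P/(εσA) = 347/(0.73·5.67×10⁻⁸·0.1750) = 4.791×10¹⁰ K⁴.
T = (4.791×10¹⁰)^(1/4).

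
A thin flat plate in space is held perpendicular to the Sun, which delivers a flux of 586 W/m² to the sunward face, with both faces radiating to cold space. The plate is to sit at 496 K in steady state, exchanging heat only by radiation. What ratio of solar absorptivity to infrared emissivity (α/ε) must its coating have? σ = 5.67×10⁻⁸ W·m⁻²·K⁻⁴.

α/ε ≈ 11.7

Balance: αS·A = εσ·2A·T⁴ ⇒ α/ε = 2σT⁴/S.
α/ε = 2·5.67×10⁻⁸·(496)⁴/586 = 2·5.67×10⁻⁸·6.052×10¹⁰/586.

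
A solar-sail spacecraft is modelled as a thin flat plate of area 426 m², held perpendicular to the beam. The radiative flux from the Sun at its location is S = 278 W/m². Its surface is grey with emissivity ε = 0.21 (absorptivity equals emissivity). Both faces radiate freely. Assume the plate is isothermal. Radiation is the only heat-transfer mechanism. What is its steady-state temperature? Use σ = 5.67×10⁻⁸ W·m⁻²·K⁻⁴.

At equilibrium, absorbed power = emitted power.
Absorbing cross-section = A = 426.0 m²; emitting surface = 2A = 852.0 m² (ratio 2).
εS·A_cross = εσ·A_surf·T⁴  ⇒  T⁴ = S/(2σ)   (ε cancels).
T⁴ = 278/(2·5.67×10⁻⁸) = 2.451×10⁹ K⁴.
T = (2.451×10⁹)^(1/4).

T ≈ 223 K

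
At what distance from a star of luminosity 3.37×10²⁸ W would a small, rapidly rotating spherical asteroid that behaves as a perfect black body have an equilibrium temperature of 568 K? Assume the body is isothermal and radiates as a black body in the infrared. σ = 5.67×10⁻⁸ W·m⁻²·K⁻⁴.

d ≈ 3.37×10¹¹ m

For an isothermal black-emitting sphere, (1−a)S·πr² = σ·4πr²·T⁴ ⇒ S = 4σT⁴/(1−a).
S = 4·5.67×10⁻⁸·(568)⁴/1.00 = 23610 W/m².
Flux falls as S = L/(4πd²), so d = √(L/(4πS)) = √(3.37×10²⁸/(4π·23610)).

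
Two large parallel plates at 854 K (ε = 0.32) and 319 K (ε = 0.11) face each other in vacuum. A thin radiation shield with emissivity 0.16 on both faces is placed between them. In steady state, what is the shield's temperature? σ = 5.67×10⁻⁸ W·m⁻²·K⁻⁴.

In steady state the net flux on the hot side equals that on the cold side.
σ(T₁⁴−T_s⁴)/D₁ = σ(T_s⁴−T₂⁴)/D₂, with D₁ = 1/ε₁+1/ε_s−1 = 8.375, D₂ = 1/ε_s+1/ε₂−1 = 14.34.
Solve for T_s⁴: T_s⁴ = (D₂·T₁⁴ + D₁·T₂⁴)/(D₁+D₂) = 3.396×10¹¹ K⁴.

T_s ≈ 763 K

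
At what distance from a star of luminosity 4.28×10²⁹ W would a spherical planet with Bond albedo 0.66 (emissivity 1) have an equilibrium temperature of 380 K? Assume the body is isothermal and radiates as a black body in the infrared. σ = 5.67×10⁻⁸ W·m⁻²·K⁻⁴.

For an isothermal black-emitting sphere, (1−a)S·πr² = σ·4πr²·T⁴ ⇒ S = 4σT⁴/(1−a).
S = 4·5.67×10⁻⁸·(380)⁴/0.340 = 13910 W/m².
Flux falls as S = L/(4πd²), so d = √(L/(4πS)) = √(4.28×10²⁹/(4π·13910)).

d ≈ 1.56×10¹² m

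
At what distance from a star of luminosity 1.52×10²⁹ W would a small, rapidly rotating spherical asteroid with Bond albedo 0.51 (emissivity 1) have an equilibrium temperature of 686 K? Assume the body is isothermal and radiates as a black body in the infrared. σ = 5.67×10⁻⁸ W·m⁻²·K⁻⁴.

d ≈ 3.44×10¹¹ m

For an isothermal black-emitting sphere, (1−a)S·πr² = σ·4πr²·T⁴ ⇒ S = 4σT⁴/(1−a).
S = 4·5.67×10⁻⁸·(686)⁴/0.490 = 1.025×10⁵ W/m².
Flux falls as S = L/(4πd²), so d = √(L/(4πS)) = √(1.52×10²⁹/(4π·1.025×10⁵)).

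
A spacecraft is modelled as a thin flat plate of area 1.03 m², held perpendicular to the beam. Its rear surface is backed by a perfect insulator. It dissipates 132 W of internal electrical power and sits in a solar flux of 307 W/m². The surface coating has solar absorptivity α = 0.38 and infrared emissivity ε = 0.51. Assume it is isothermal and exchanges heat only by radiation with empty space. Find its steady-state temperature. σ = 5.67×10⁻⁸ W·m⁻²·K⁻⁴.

At steady state, absorbed solar power + internal power = radiated power.
Absorbed: α·S·A_cross = 0.38·307·1.030 = 120.2 W (cross-section A).
Total input = 120.2 + 132 = 252.2 W.
Radiated: εσ·A_surf·T⁴ with A_surf = A = 1.030 m².
T⁴ = 252.2/(0.51·5.67×10⁻⁸·1.030) = 8.466×10⁹ K⁴.

T ≈ 303 K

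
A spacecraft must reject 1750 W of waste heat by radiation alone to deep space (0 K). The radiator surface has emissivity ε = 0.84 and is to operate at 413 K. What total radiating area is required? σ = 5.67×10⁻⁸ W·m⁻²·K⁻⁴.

A ≈ 1.26 m²

P = εσA T⁴ ⇒ A = P/(εσT⁴).
T⁴ = 2.909×10¹⁰ K⁴.
A = 1750/(0.84 × 5.67×10⁻⁸ × 2.909×10¹⁰).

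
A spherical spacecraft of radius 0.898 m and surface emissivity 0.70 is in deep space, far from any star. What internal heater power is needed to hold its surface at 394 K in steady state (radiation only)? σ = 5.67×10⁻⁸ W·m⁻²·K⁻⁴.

P ≈ 9690 W

P = εσ·4πr²·T⁴.
4πr² = 10.13 m²; T⁴ = 2.410×10¹⁰ K⁴.
P = 0.70·5.67×10⁻⁸·10.13·2.410×10¹⁰.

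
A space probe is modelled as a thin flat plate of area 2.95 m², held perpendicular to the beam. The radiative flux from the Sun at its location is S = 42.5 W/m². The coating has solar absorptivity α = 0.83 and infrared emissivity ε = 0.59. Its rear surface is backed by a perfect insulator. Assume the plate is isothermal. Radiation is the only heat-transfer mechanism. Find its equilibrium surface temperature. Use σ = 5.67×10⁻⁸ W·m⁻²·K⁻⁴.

T ≈ 180 K

At equilibrium, absorbed power = emitted power.
Absorbing cross-section = A = 2.950 m²; emitting surface = A = 2.950 m² (ratio 1).
αS·A_cross = εσ·A_surf·T⁴  ⇒  T⁴ = αS/(ε·1σ).
T⁴ = 0.830·42.5/(0.59·1·5.67×10⁻⁸) = 1.054×10⁹ K⁴.
T = (1.054×10⁹)^(1/4).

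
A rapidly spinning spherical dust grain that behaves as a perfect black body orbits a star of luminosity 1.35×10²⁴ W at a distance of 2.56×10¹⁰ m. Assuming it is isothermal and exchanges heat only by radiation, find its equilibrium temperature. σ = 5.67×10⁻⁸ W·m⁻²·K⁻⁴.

T ≈ 164 K

First find the stellar flux at distance d: S = L/(4πd²) = 1.35×10²⁴/(4π·(2.56×10¹⁰)²) = 163.9 W/m².
For an isothermal sphere, absorbed (1−a)S·πr² = emitted σ·4πr²·T⁴, so T⁴ = (1−a)S/(4σ).
T⁴ = 1.00·163.9/(4·5.67×10⁻⁸) = 7.228×10⁸ K⁴.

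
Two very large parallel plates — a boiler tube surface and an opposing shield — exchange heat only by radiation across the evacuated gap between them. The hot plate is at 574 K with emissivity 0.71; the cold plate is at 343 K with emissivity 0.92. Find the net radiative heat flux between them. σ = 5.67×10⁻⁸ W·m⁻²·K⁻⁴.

For two infinite grey parallel plates, q = σ(T₁⁴ − T₂⁴)/(1/ε₁ + 1/ε₂ − 1).
T₁⁴ − T₂⁴ = 1.086×10¹¹ − 1.384×10¹⁰ = 9.471×10¹⁰ K⁴.
1/ε₁ + 1/ε₂ − 1 = 1.408 + 1.087 − 1 = 1.495.
q = 5.67×10⁻⁸ × 9.471×10¹⁰ / 1.495.

q ≈ 3590 W/m²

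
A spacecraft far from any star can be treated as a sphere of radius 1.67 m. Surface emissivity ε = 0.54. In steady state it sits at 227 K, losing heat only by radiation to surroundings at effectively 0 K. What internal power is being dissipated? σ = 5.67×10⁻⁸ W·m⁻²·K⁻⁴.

P ≈ 2850 W

Steady state: P = εσA T⁴.
A = 4πr² = 35.05 m²; T⁴ = (227)⁴ = 2.655×10⁹ K⁴.
P = 0.54 × 5.67×10⁻⁸ × 35.05 × 2.655×10⁹.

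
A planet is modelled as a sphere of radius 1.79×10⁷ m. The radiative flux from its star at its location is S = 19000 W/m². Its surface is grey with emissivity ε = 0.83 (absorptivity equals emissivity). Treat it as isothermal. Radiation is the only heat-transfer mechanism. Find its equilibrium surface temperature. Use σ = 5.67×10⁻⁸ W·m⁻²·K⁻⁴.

At equilibrium, absorbed power = emitted power.
Absorbing cross-section = πr² = 1.007×10¹⁵ m²; emitting surface = 4πr² = 4.026×10¹⁵ m² (ratio 4).
εS·A_cross = εσ·A_surf·T⁴  ⇒  T⁴ = S/(4σ)   (ε cancels).
T⁴ = 19000/(4·5.67×10⁻⁸) = 8.377×10¹⁰ K⁴.
T = (8.377×10¹⁰)^(1/4).

T ≈ 538 K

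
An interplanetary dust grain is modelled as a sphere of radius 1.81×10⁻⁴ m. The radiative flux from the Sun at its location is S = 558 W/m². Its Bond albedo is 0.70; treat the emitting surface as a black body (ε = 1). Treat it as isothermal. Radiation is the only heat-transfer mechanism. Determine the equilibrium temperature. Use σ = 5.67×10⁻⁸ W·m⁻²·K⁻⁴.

At equilibrium, absorbed power = emitted power.
Absorbing cross-section = πr² = 1.029×10⁻⁷ m²; emitting surface = 4πr² = 4.117×10⁻⁷ m² (ratio 4).
(1−a)S·A_cross = εσ·A_surf·T⁴  ⇒  T⁴ = (1−a)S/(4σ).
T⁴ = 0.300·558/(4·5.67×10⁻⁸) = 7.381×10⁸ K⁴.
T = (7.381×10⁸)^(1/4).

T ≈ 165 K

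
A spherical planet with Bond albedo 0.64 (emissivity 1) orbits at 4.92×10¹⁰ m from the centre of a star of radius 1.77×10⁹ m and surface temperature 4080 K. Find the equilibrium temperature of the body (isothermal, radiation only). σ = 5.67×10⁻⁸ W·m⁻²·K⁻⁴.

The star's surface emits σT_*⁴; at distance d the flux is S = σT_*⁴(R_*/d)².
S = 5.67×10⁻⁸·(4080)⁴·(1.77×10⁹/4.92×10¹⁰)² = 20330 W/m².
For an isothermal sphere T⁴ = (1−a)S/(4σ) = 3.228×10¹⁰ K⁴.

T ≈ 424 K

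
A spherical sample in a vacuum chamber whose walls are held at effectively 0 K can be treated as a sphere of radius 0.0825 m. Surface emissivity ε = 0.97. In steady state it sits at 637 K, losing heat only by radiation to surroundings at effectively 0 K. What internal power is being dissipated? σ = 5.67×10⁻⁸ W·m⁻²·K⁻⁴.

Steady state: P = εσA T⁴.
A = 4πr² = 0.08553 m²; T⁴ = (637)⁴ = 1.646×10¹¹ K⁴.
P = 0.97 × 5.67×10⁻⁸ × 0.08553 × 1.646×10¹¹.

P ≈ 775 W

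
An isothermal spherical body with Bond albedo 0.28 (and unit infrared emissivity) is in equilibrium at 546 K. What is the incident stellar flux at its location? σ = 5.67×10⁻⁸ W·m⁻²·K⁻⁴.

S ≈ 28000 W/m²

(1−a)S·πr² = σ·4πr²·T⁴ ⇒ S = 4σT⁴/(1−a).
S = 4·5.67×10⁻⁸·8.887×10¹⁰/0.720.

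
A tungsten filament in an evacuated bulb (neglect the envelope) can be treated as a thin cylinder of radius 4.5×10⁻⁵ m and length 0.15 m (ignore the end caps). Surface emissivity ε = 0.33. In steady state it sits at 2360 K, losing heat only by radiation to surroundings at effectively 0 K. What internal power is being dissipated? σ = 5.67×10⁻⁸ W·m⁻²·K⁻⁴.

P ≈ 24.6 W

Steady state: P = εσA T⁴.
A = 2πrL = 4.241×10⁻⁵ m²; T⁴ = (2360)⁴ = 3.102×10¹³ K⁴.
P = 0.33 × 5.67×10⁻⁸ × 4.241×10⁻⁵ × 3.102×10¹³.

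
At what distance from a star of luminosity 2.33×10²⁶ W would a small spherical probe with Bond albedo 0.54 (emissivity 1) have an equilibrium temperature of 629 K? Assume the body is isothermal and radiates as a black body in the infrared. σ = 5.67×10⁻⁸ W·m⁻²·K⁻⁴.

d ≈ 1.55×10¹⁰ m

For an isothermal black-emitting sphere, (1−a)S·πr² = σ·4πr²·T⁴ ⇒ S = 4σT⁴/(1−a).
S = 4·5.67×10⁻⁸·(629)⁴/0.460 = 77180 W/m².
Flux falls as S = L/(4πd²), so d = √(L/(4πS)) = √(2.33×10²⁶/(4π·77180)).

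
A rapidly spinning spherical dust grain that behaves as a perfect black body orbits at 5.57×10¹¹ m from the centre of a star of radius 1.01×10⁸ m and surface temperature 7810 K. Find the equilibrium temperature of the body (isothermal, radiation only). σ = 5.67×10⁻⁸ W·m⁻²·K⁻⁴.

T ≈ 74.4 K

The star's surface emits σT_*⁴; at distance d the flux is S = σT_*⁴(R_*/d)².
S = 5.67×10⁻⁸·(7810)⁴·(1.01×10⁸/5.57×10¹¹)² = 6.936 W/m².
For an isothermal sphere T⁴ = (1−a)S/(4σ) = 3.058×10⁷ K⁴.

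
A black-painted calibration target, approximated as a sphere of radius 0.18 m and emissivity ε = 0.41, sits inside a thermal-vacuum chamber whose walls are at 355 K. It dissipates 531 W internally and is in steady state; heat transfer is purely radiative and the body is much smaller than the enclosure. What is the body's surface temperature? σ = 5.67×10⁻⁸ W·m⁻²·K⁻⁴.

For a small grey body in a large enclosure, net radiated power = εσA(T⁴ − T_w⁴).
Steady state: P = εσA(T⁴ − T_w⁴) with A = 4πr² = 0.4072 m².
T⁴ = P/(εσA) + T_w⁴ = 531/(0.41·5.67×10⁻⁸·0.4072) + (355)⁴
    = 5.610×10¹⁰ + 1.588×10¹⁰ = 7.198×10¹⁰ K⁴.

T ≈ 518 K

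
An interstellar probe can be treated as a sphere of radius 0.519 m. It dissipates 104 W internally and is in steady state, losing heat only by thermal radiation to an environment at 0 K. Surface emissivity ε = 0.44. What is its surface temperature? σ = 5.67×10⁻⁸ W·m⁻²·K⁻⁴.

T ≈ 187 K

Steady state: internal power = radiated power, P = εσA T⁴.
Radiating area A = 4πr² = 3.385 m².
T⁴ = P/(εσA) = 104/(0.44·5.67×10⁻⁸·3.385) = 1.232×10⁹ K⁴.
T = (1.232×10⁹)^(1/4).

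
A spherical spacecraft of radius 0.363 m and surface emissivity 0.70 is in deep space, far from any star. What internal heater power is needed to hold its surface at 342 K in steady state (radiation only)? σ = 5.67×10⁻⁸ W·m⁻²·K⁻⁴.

P ≈ 899 W

P = εσ·4πr²·T⁴.
4πr² = 1.656 m²; T⁴ = 1.368×10¹⁰ K⁴.
P = 0.70·5.67×10⁻⁸·1.656·1.368×10¹⁰.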